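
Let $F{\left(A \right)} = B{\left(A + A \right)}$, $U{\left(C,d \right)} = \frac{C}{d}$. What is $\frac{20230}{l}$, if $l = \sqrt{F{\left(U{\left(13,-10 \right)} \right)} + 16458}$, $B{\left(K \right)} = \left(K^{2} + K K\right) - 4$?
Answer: $\frac{50575 \sqrt{102922}}{102922} \approx 157.65$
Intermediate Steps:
$B{\left(K \right)} = -4 + 2 K^{2}$ ($B{\left(K \right)} = \left(K^{2} + K^{2}\right) - 4 = 2 K^{2} - 4 = -4 + 2 K^{2}$)
$F{\left(A \right)} = -4 + 8 A^{2}$ ($F{\left(A \right)} = -4 + 2 \left(A + A\right)^{2} = -4 + 2 \left(2 A\right)^{2} = -4 + 2 \cdot 4 A^{2} = -4 + 8 A^{2}$)
$l = \frac{2 \sqrt{102922}}{5}$ ($l = \sqrt{\left(-4 + 8 \left(\frac{13}{-10}\right)^{2}\right) + 16458} = \sqrt{\left(-4 + 8 \left(13 \left(- \frac{1}{10}\right)\right)^{2}\right) + 16458} = \sqrt{\left(-4 + 8 \left(- \frac{13}{10}\right)^{2}\right) + 16458} = \sqrt{\left(-4 + 8 \cdot \frac{169}{100}\right) + 16458} = \sqrt{\left(-4 + \frac{338}{25}\right) + 16458} = \sqrt{\frac{238}{25} + 16458} = \sqrt{\frac{411688}{25}} = \frac{2 \sqrt{102922}}{5} \approx 128.33$)
$\frac{20230}{l} = \frac{20230}{\frac{2}{5} \sqrt{102922}} = 20230 \frac{5 \sqrt{102922}}{205844} = \frac{50575 \sqrt{102922}}{102922}$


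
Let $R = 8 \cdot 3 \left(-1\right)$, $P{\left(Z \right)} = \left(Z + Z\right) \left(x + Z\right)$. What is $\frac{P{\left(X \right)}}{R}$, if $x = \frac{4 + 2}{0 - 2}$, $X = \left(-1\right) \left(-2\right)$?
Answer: $\frac{1}{6} \approx 0.16667$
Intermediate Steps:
$X = 2$
$x = -3$ ($x = \frac{6}{-2} = 6 \left(- \frac{1}{2}\right) = -3$)
$P{\left(Z \right)} = 2 Z \left(-3 + Z\right)$ ($P{\left(Z \right)} = \left(Z + Z\right) \left(-3 + Z\right) = 2 Z \left(-3 + Z\right)$)
$R = -24$ ($R = 24 \left(-1\right) = -24$)
$\frac{P{\left(X \right)}}{R} = \frac{2 \cdot 2 \left(-3 + 2\right)}{-24} = 2 \cdot 2 \left(-1\right) \left(- \frac{1}{24}\right) = \left(-4\right) \left(- \frac{1}{24}\right) = \frac{1}{6}$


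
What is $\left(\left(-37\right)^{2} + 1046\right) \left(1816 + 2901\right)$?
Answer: $11391555$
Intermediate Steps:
$\left(\left(-37\right)^{2} + 1046\right) \left(1816 + 2901\right) = \left(1369 + 1046\right) 4717 = 2415 \cdot 4717 = 11391555$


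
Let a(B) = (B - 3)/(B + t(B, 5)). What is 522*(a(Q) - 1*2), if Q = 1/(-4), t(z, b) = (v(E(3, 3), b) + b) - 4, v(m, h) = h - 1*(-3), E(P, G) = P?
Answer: -43326/35 ≈ -1237.9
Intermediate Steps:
v(m, h) = 3 + h (v(m, h) = h + 3 = 3 + h)
t(z, b) = -1 + 2*b (t(z, b) = ((3 + b) + b) - 4 = (3 + 2*b) - 4 = -1 + 2*b)
Q = -¼ ≈ -0.25000
a(B) = (-3 + B)/(9 + B) (a(B) = (B - 3)/(B + (-1 + 2*5)) = (-3 + B)/(B + (-1 + 10)) = (-3 + B)/(B + 9) = (-3 + B)/(9 + B))
522*(a(Q) - 1*2) = 522*((-3 - ¼)/(9 - ¼) - 1*2) = 522*(-13/4/(35/4) - 2) = 522*((4/35)*(-13/4) - 2) = 522*(-13/35 - 2) = 522*(-83/35) = -43326/35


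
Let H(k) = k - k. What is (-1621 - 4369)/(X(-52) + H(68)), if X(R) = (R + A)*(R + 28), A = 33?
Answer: -2995/228 ≈ -13.136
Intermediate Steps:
H(k) = 0
X(R) = (28 + R)*(33 + R) (X(R) = (R + 33)*(R + 28) = (33 + R)*(28 + R) = (28 + R)*(33 + R))
(-1621 - 4369)/(X(-52) + H(68)) = (-1621 - 4369)/((924 + (-52)² + 61*(-52)) + 0) = -5990/((924 + 2704 - 3172) + 0) = -5990/(456 + 0) = -5990/456 = -5990*1/456 = -2995/228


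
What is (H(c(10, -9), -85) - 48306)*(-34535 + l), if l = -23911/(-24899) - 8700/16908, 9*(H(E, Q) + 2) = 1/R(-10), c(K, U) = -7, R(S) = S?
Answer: 752506715113451683/451063170 ≈ 1.6683e+9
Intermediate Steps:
H(E, Q) = -181/90 (H(E, Q) = -2 + (1/9)/(-10) = -2 + (1/9)*(-1/10) = -2 - 1/90 = -181/90)
l = 15638824/35082691 (l = -23911*(-1/24899) - 8700*1/16908 = 23911/24899 - 725/1409 = 15638824/35082691 ≈ 0.44577)
(H(c(10, -9), -85) - 48306)*(-34535 + l) = (-181/90 - 48306)*(-34535 + 15638824/35082691) = -4347721/90*(-1211565094861/35082691) = 752506715113451683/451063170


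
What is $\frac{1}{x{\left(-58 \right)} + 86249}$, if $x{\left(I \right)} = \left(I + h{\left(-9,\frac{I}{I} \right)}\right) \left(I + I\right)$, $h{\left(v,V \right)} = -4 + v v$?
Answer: $\frac{1}{84045} \approx 1.1898 \cdot 10^{-5}$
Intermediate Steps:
$h{\left(v,V \right)} = -4 + v^{2}$
$x{\left(I \right)} = 2 I \left(77 + I\right)$ ($x{\left(I \right)} = \left(I - \left(4 - \left(-9\right)^{2}\right)\right) \left(I + I\right) = \left(I + \left(-4 + 81\right)\right) 2 I = \left(I + 77\right) 2 I = \left(77 + I\right) 2 I = 2 I \left(77 + I\right)$)
$\frac{1}{x{\left(-58 \right)} + 86249} = \frac{1}{2 \left(-58\right) \left(77 - 58\right) + 86249} = \frac{1}{2 \left(-58\right) 19 + 86249} = \frac{1}{-2204 + 86249} = \frac{1}{84045}$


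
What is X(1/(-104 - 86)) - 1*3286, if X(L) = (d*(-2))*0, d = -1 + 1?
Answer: -3286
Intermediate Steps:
d = 0
X(L) = 0 (X(L) = (0*(-2))*0 = 0*0 = 0)
X(1/(-104 - 86)) - 1*3286 = 0 - 1*3286 = 0 - 3286 = -3286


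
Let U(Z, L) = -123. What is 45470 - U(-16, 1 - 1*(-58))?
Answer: 45593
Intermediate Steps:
45470 - U(-16, 1 - 1*(-58)) = 45470 - 1*(-123) = 45470 + 123 = 45593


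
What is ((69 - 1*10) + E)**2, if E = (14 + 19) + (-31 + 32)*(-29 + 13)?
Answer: 5776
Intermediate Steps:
E = 17 (E = 33 + 1*(-16) = 33 - 16 = 17)
((69 - 1*10) + E)**2 = ((69 - 1*10) + 17)**2 = ((69 - 10) + 17)**2 = (59 + 17)**2 = 76**2 = 5776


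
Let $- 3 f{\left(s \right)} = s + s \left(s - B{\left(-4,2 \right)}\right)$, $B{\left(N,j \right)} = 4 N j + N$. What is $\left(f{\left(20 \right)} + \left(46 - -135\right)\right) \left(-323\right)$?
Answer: $64277$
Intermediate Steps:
$B{\left(N,j \right)} = N + 4 N j$ ($B{\left(N,j \right)} = 4 N j + N = N + 4 N j$)
$f{\left(s \right)} = - \frac{s}{3} - \frac{s \left(36 + s\right)}{3}$ ($f{\left(s \right)} = - \frac{s + s \left(s - - 4 \left(1 + 4 \cdot 2\right)\right)}{3} = - \frac{s + s \left(s - - 4 \left(1 + 8\right)\right)}{3} = - \frac{s + s \left(s - \left(-4\right) 9\right)}{3} = - \frac{s + s \left(s - -36\right)}{3} = - \frac{s + s \left(s + 36\right)}{3} = - \frac{s + s \left(36 + s\right)}{3} = - \frac{s}{3} - \frac{s \left(36 + s\right)}{3}$)
$\left(f{\left(20 \right)} + \left(46 - -135\right)\right) \left(-323\right) = \left(\left(- \frac{1}{3}\right) 20 \left(37 + 20\right) + \left(46 - -135\right)\right) \left(-323\right) = \left(\left(- \frac{1}{3}\right) 20 \cdot 57 + \left(46 + 135\right)\right) \left(-323\right) = \left(-380 + 181\right) \left(-323\right) = \left(-199\right) \left(-323\right) = 64277$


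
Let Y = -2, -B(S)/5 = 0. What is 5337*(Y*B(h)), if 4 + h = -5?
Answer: 0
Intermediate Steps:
h = -9 (h = -4 - 5 = -9)
B(S) = 0 (B(S) = -5*0 = 0)
5337*(Y*B(h)) = 5337*(-2*0) = 5337*0 = 0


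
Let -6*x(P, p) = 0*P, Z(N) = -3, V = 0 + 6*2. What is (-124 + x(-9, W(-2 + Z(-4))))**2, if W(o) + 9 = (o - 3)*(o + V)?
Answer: 15376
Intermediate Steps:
V = 12 (V = 0 + 12 = 12)
W(o) = -9 + (-3 + o)*(12 + o) (W(o) = -9 + (o - 3)*(o + 12) = -9 + (-3 + o)*(12 + o))
x(P, p) = 0 (x(P, p) = -0*P = -1/6*0 = 0)
(-124 + x(-9, W(-2 + Z(-4))))**2 = (-124 + 0)**2 = (-124)**2 = 15376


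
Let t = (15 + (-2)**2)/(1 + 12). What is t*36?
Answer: 684/13 ≈ 52.615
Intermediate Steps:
t = 19/13 (t = (15 + 4)/13 = 19*(1/13) = 19/13 ≈ 1.4615)
t*36 = (19/13)*36 = 684/13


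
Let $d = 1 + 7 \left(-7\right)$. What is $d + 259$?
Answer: $211$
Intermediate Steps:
$d = -48$ ($d = 1 - 49 = -48$)
$d + 259 = -48 + 259 = 211$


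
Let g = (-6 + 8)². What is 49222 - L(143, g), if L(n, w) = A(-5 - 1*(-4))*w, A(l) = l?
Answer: 49226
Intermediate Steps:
g = 4 (g = 2² = 4)
L(n, w) = -w (L(n, w) = (-5 - 1*(-4))*w = (-5 + 4)*w = -w)
49222 - L(143, g) = 49222 - (-1)*4 = 49222 - 1*(-4) = 49222 + 4 = 49226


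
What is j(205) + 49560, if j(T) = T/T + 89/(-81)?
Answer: 4014352/81 ≈ 49560.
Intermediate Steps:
j(T) = -8/81 (j(T) = 1 + 89*(-1/81) = 1 - 89/81 = -8/81)
j(205) + 49560 = -8/81 + 49560 = 4014352/81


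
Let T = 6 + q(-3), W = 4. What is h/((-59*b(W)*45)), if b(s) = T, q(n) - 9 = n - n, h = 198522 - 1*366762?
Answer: 11216/2655 ≈ 4.2245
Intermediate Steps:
h = -168240 (h = 198522 - 366762 = -168240)
q(n) = 9 (q(n) = 9 + (n - n) = 9 + 0 = 9)
T = 15 (T = 6 + 9 = 15)
b(s) = 15
h/((-59*b(W)*45)) = -168240/(-59*15*45) = -168240/((-885*45)) = -168240/(-39825) = -168240*(-1/39825) = 11216/2655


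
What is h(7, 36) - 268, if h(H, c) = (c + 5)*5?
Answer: -63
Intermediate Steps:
h(H, c) = 25 + 5*c (h(H, c) = (5 + c)*5 = 25 + 5*c)
h(7, 36) - 268 = (25 + 5*36) - 268 = (25 + 180) - 268 = 205 - 268 = -63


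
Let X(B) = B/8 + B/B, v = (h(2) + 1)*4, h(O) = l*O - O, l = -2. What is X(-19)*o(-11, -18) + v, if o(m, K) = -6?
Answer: -47/4 ≈ -11.750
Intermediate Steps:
h(O) = -3*O (h(O) = -2*O - O = -3*O)
v = -20 (v = (-3*2 + 1)*4 = (-6 + 1)*4 = -5*4 = -20)
X(B) = 1 + B/8 (X(B) = B*(1/8) + 1 = B/8 + 1 = 1 + B/8)
X(-19)*o(-11, -18) + v = (1 + (1/8)*(-19))*(-6) - 20 = (1 - 19/8)*(-6) - 20 = -11/8*(-6) - 20 = 33/4 - 20 = -47/4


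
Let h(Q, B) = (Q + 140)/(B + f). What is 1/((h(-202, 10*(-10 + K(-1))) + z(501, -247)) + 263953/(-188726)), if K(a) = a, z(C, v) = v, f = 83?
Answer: -5095602/1254039413 ≈ -0.0040634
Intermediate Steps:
h(Q, B) = (140 + Q)/(83 + B) (h(Q, B) = (Q + 140)/(B + 83) = (140 + Q)/(83 + B))
1/((h(-202, 10*(-10 + K(-1))) + z(501, -247)) + 263953/(-188726)) = 1/(((140 - 202)/(83 + 10*(-10 - 1)) - 247) + 263953/(-188726)) = 1/((-62/(83 + 10*(-11)) - 247) + 263953*(-1/188726)) = 1/((-62/(83 - 110) - 247) - 263953/188726) = 1/((-62/(-27) - 247) - 263953/188726) = 1/((-1/27*(-62) - 247) - 263953/188726) = 1/((62/27 - 247) - 263953/188726) = 1/(-6607/27 - 263953/188726) = 1/(-1254039413/5095602) = -5095602/1254039413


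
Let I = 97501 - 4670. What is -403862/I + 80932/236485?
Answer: -87994306578/21953139035 ≈ -4.0083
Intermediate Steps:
I = 92831
-403862/I + 80932/236485 = -403862/92831 + 80932/236485 = -87994306578/21953139035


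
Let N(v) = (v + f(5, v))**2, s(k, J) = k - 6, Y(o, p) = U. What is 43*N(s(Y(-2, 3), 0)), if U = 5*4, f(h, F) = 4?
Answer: 13932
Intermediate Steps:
U = 20
Y(o, p) = 20
s(k, J) = -6 + k
N(v) = (4 + v)**2 (N(v) = (v + 4)**2 = (4 + v)**2)
43*N(s(Y(-2, 3), 0)) = 43*(4 + (-6 + 20))**2 = 43*(4 + 14)**2 = 43*18**2 = 43*324 = 13932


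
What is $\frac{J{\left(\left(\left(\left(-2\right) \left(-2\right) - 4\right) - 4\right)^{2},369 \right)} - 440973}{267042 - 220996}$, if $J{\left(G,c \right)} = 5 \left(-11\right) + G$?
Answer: $- \frac{1542}{161} \approx -9.5776$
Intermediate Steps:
$J{\left(G,c \right)} = -55 + G$
$\frac{J{\left(\left(\left(\left(-2\right) \left(-2\right) - 4\right) - 4\right)^{2},369 \right)} - 440973}{267042 - 220996} = \frac{\left(-55 + \left(\left(\left(-2\right) \left(-2\right) - 4\right) - 4\right)^{2}\right) - 440973}{267042 - 220996} = \frac{\left(-55 + \left(\left(4 - 4\right) - 4\right)^{2}\right) - 440973}{46046} = \left(\left(-55 + \left(0 - 4\right)^{2}\right) - 440973\right) \frac{1}{46046} = \left(\left(-55 + \left(-4\right)^{2}\right) - 440973\right) \frac{1}{46046} = \left(\left(-55 + 16\right) - 440973\right) \frac{1}{46046} = \left(-39 - 440973\right) \frac{1}{46046} = \left(-441012\right) \frac{1}{46046} = - \frac{1542}{161}$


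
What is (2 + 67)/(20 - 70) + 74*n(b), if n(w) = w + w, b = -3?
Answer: -22269/50 ≈ -445.38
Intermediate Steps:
n(w) = 2*w
(2 + 67)/(20 - 70) + 74*n(b) = (2 + 67)/(20 - 70) + 74*(2*(-3)) = 69/(-50) + 74*(-6) = 69*(-1/50) - 444 = -69/50 - 444 = -22269/50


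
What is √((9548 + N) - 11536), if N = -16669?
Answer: 3*I*√2073 ≈ 136.59*I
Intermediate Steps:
√((9548 + N) - 11536) = √((9548 - 16669) - 11536) = √(-7121 - 11536) = √(-18657) = 3*I*√2073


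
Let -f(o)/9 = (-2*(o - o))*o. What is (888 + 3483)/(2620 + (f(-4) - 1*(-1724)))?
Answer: 1457/1448 ≈ 1.0062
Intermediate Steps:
f(o) = 0 (f(o) = -9*(-2*(o - o))*o = -9*(-2*0)*o = -0*o = -9*0 = 0)
(888 + 3483)/(2620 + (f(-4) - 1*(-1724))) = (888 + 3483)/(2620 + (0 - 1*(-1724))) = 4371/(2620 + (0 + 1724)) = 4371/(2620 + 1724) = 4371/4344 = 4371*(1/4344) = 1457/1448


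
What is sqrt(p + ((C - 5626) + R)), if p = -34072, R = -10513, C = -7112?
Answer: I*sqrt(57323) ≈ 239.42*I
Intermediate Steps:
sqrt(p + ((C - 5626) + R)) = sqrt(-34072 + ((-7112 - 5626) - 10513)) = sqrt(-34072 + (-12738 - 10513)) = sqrt(-34072 - 23251) = sqrt(-57323) = I*sqrt(57323)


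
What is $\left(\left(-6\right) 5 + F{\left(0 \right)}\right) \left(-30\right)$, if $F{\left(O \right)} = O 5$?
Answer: $900$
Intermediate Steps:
$F{\left(O \right)} = 5 O$
$\left(\left(-6\right) 5 + F{\left(0 \right)}\right) \left(-30\right) = \left(\left(-6\right) 5 + 5 \cdot 0\right) \left(-30\right) = \left(-30 + 0\right) \left(-30\right) = \left(-30\right) \left(-30\right) = 900$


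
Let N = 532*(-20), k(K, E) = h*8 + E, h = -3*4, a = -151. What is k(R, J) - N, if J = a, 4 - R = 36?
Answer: 10393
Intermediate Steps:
R = -32 (R = 4 - 1*36 = 4 - 36 = -32)
h = -12
J = -151
k(K, E) = -96 + E (k(K, E) = -12*8 + E = -96 + E)
N = -10640
k(R, J) - N = (-96 - 151) - 1*(-10640) = -247 + 10640 = 10393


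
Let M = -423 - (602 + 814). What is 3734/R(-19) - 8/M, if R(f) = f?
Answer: -6866674/34941 ≈ -196.52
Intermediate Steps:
M = -1839 (M = -423 - 1*1416 = -423 - 1416 = -1839)
3734/R(-19) - 8/M = 3734/(-19) - 8/(-1839) = 3734*(-1/19) - 8*(-1/1839) = -3734/19 + 8/1839 = -6866674/34941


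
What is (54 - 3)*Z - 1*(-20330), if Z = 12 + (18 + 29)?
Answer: 23339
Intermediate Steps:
Z = 59 (Z = 12 + 47 = 59)
(54 - 3)*Z - 1*(-20330) = (54 - 3)*59 - 1*(-20330) = 51*59 + 20330 = 3009 + 20330 = 23339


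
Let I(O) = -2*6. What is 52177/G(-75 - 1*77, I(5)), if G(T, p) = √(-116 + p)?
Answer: -52177*I*√2/16 ≈ -4611.8*I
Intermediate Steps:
I(O) = -12
52177/G(-75 - 1*77, I(5)) = 52177/(√(-116 - 12)) = 52177/(√(-128)) = 52177/((8*I*√2)) = 52177*(-I*√2/16) = -52177*I*√2/16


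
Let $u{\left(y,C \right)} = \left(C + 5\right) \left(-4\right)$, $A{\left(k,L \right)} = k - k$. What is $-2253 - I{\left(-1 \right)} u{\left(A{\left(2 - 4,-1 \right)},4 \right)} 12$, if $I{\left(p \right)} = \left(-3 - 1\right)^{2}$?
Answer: $4659$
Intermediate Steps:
$A{\left(k,L \right)} = 0$
$u{\left(y,C \right)} = -20 - 4 C$ ($u{\left(y,C \right)} = \left(5 + C\right) \left(-4\right) = -20 - 4 C$)
$I{\left(p \right)} = 16$ ($I{\left(p \right)} = \left(-4\right)^{2} = 16$)
$-2253 - I{\left(-1 \right)} u{\left(A{\left(2 - 4,-1 \right)},4 \right)} 12 = -2253 - 16 \left(-20 - 16\right) 12 = -2253 - 16 \left(-36\right) 12 = -2253 - \left(-576\right) 12 = -2253 - -6912 = -2253 + 6912 = 4659$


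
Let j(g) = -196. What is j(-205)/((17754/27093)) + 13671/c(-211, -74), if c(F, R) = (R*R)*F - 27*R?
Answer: -92806992103/310274822 ≈ -299.11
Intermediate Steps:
c(F, R) = -27*R + F*R² (c(F, R) = R²*F - 27*R = F*R² - 27*R = -27*R + F*R²)
j(-205)/((17754/27093)) + 13671/c(-211, -74) = -196/(17754/27093) + 13671/((-74*(-27 - 211*(-74)))) = -196/(17754*(1/27093)) + 13671/((-74*(-27 + 15614))) = -196/538/821 + 13671/((-74*15587)) = -196*821/538 + 13671/(-1153438) = -80458/269 + 13671*(-1/1153438) = -80458/269 - 13671/1153438 = -92806992103/310274822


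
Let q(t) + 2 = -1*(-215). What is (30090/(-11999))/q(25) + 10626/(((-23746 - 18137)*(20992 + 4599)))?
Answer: -155934579176/13233641028673 ≈ -0.011783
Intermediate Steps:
q(t) = 213 (q(t) = -2 - 1*(-215) = -2 + 215 = 213)
(30090/(-11999))/q(25) + 10626/(((-23746 - 18137)*(20992 + 4599))) = (30090/(-11999))/213 + 10626/(((-23746 - 18137)*(20992 + 4599))) = (30090*(-1/11999))*(1/213) + 10626/((-41883*25591)) = -30090/11999*1/213 + 10626/(-1071827853) = -10030/851929 + 10626*(-1/1071827853) = -10030/851929 - 154/15533737 = -155934579176/13233641028673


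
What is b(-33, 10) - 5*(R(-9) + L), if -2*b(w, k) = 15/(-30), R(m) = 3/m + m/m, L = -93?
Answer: 5543/12 ≈ 461.92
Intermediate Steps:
R(m) = 1 + 3/m (R(m) = 3/m + 1 = 1 + 3/m)
b(w, k) = 1/4 (b(w, k) = -15/(2*(-30)) = -15*(-1)/(2*30) = -1/2*(-1/2) = 1/4)
b(-33, 10) - 5*(R(-9) + L) = 1/4 - 5*((3 - 9)/(-9) - 93) = 1/4 - 5*(-1/9*(-6) - 93) = 1/4 - 5*(2/3 - 93) = 1/4 - 5*(-277/3) = 1/4 + 1385/3 = 5543/12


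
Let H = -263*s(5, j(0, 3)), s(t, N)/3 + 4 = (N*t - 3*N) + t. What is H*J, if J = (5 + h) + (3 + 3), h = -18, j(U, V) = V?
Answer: 38661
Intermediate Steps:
s(t, N) = -12 - 9*N + 3*t + 3*N*t (s(t, N) = -12 + 3*((N*t - 3*N) + t) = -12 + 3*((-3*N + N*t) + t) = -12 + 3*(t - 3*N + N*t) = -12 + (-9*N + 3*t + 3*N*t) = -12 - 9*N + 3*t + 3*N*t)
J = -7 (J = (5 - 18) + (3 + 3) = -13 + 6 = -7)
H = -5523 (H = -263*(-12 - 9*3 + 3*5 + 3*3*5) = -263*(-12 - 27 + 15 + 45) = -263*21 = -5523)
H*J = -5523*(-7) = 38661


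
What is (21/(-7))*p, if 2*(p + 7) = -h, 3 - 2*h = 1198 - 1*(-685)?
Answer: -1389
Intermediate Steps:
h = -940 (h = 3/2 - (1198 - 1*(-685))/2 = 3/2 - (1198 + 685)/2 = 3/2 - ½*1883 = 3/2 - 1883/2 = -940)
p = 463 (p = -7 + (-1*(-940))/2 = -7 + (½)*940 = -7 + 470 = 463)
(21/(-7))*p = (21/(-7))*463 = (21*(-⅐))*463 = -3*463 = -1389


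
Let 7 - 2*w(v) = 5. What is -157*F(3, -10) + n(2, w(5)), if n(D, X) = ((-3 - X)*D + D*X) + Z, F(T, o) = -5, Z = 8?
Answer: 787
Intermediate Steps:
w(v) = 1 (w(v) = 7/2 - ½*5 = 7/2 - 5/2 = 1)
n(D, X) = 8 + D*X + D*(-3 - X) (n(D, X) = ((-3 - X)*D + D*X) + 8 = (D*(-3 - X) + D*X) + 8 = (D*X + D*(-3 - X)) + 8 = 8 + D*X + D*(-3 - X))
-157*F(3, -10) + n(2, w(5)) = -157*(-5) + (8 - 3*2) = 785 + (8 - 6) = 785 + 2 = 787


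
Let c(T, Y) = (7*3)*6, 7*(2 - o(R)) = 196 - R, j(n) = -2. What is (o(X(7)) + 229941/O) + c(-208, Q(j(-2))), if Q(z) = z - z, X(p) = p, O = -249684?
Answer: 8329381/83228 ≈ 100.08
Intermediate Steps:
o(R) = -26 + R/7 (o(R) = 2 - (196 - R)/7 = 2 + (-28 + R/7) = -26 + R/7)
Q(z) = 0
c(T, Y) = 126 (c(T, Y) = 21*6 = 126)
(o(X(7)) + 229941/O) + c(-208, Q(j(-2))) = ((-26 + (⅐)*7) + 229941/(-249684)) + 126 = ((-26 + 1) + 229941*(-1/249684)) + 126 = (-25 - 76647/83228) + 126 = -2157347/83228 + 126 = 8329381/83228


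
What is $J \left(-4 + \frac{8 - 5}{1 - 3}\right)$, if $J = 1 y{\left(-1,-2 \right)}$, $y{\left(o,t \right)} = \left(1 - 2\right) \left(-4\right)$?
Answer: $-22$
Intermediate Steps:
$y{\left(o,t \right)} = 4$ ($y{\left(o,t \right)} = \left(-1\right) \left(-4\right) = 4$)
$J = 4$ ($J = 1 \cdot 4 = 4$)
$J \left(-4 + \frac{8 - 5}{1 - 3}\right) = 4 \left(-4 + \frac{8 - 5}{1 - 3}\right) = 4 \left(-4 + \frac{3}{-2}\right) = 4 \left(-4 + 3 \left(- \frac{1}{2}\right)\right) = 4 \left(-4 - \frac{3}{2}\right) = 4 \left(- \frac{11}{2}\right) = -22$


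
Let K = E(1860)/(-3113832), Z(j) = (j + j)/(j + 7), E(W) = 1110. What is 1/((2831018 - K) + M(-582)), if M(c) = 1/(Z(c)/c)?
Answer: 518972/1469069869231 ≈ 3.5327e-7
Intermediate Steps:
Z(j) = 2*j/(7 + j) (Z(j) = (2*j)/(7 + j) = 2*j/(7 + j))
M(c) = 7/2 + c/2 (M(c) = 1/((2*c/(7 + c))/c) = 1/(2/(7 + c)) = 7/2 + c/2)
K = -185/518972 (K = 1110/(-3113832) = 1110*(-1/3113832) = -185/518972 ≈ -0.00035647)
1/((2831018 - K) + M(-582)) = 1/((2831018 - 1*(-185/518972)) + (7/2 + (½)*(-582))) = 1/((2831018 + 185/518972) + (7/2 - 291)) = 1/(1469219073681/518972 - 575/2) = 1/(1469069869231/518972) = 518972/1469069869231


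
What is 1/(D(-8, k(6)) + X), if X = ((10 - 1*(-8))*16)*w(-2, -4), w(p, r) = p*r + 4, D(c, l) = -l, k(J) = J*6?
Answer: 1/3420 ≈ 0.00029240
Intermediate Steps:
k(J) = 6*J
w(p, r) = 4 + p*r
X = 3456 (X = ((10 - 1*(-8))*16)*(4 - 2*(-4)) = ((10 + 8)*16)*(4 + 8) = (18*16)*12 = 288*12 = 3456)
1/(D(-8, k(6)) + X) = 1/(-6*6 + 3456) = 1/(-1*36 + 3456) = 1/(-36 + 3456) = 1/3420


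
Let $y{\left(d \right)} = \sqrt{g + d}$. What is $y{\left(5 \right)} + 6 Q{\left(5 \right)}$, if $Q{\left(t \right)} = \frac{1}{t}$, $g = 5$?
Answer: $\frac{6}{5} + \sqrt{10} \approx 4.3623$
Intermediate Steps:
$y{\left(d \right)} = \sqrt{5 + d}$
$y{\left(5 \right)} + 6 Q{\left(5 \right)} = \sqrt{5 + 5} + \frac{6}{5} = \sqrt{10} + 6 \cdot \frac{1}{5} = \sqrt{10} + \frac{6}{5} = \frac{6}{5} + \sqrt{10}$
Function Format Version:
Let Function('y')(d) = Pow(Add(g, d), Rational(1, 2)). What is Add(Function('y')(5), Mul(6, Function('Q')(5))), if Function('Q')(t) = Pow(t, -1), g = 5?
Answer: Add(Rational(6, 5), Pow(10, Rational(1, 2))) ≈ 4.3623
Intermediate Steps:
Function('y')(d) = Pow(Add(5, d), Rational(1, 2))
Add(Function('y')(5), Mul(6, Function('Q')(5))) = Add(Pow(Add(5, 5), Rational(1, 2)), Mul(6, Pow(5, -1))) = Add(Pow(10, Rational(1, 2)), Mul(6, Rational(1, 5))) = Add(Pow(10, Rational(1, 2)), Rational(6, 5)) = Add(Rational(6, 5), Pow(10, Rational(1, 2)))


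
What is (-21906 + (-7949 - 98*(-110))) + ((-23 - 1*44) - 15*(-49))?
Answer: -18407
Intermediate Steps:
(-21906 + (-7949 - 98*(-110))) + ((-23 - 1*44) - 15*(-49)) = (-21906 + (-7949 - 1*(-10780))) + ((-23 - 44) + 735) = (-21906 + (-7949 + 10780)) + (-67 + 735) = (-21906 + 2831) + 668 = -19075 + 668 = -18407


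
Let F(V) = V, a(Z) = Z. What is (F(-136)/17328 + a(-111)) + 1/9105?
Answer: -729743783/6573810 ≈ -111.01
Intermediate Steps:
(F(-136)/17328 + a(-111)) + 1/9105 = (-136/17328 - 111) + 1/9105 = (-136*1/17328 - 111) + 1/9105 = (-17/2166 - 111) + 1/9105 = -240443/2166 + 1/9105 = -729743783/6573810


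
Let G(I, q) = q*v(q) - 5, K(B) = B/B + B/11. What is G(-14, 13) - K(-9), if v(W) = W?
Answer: 1802/11 ≈ 163.82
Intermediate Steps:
K(B) = 1 + B/11 (K(B) = 1 + B*(1/11) = 1 + B/11)
G(I, q) = -5 + q**2 (G(I, q) = q*q - 5 = q**2 - 5 = -5 + q**2)
G(-14, 13) - K(-9) = (-5 + 13**2) - (1 + (1/11)*(-9)) = (-5 + 169) - (1 - 9/11) = 164 - 1*2/11 = 164 - 2/11 = 1802/11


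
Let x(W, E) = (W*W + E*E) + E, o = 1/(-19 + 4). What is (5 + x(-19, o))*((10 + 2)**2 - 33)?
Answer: 3046432/75 ≈ 40619.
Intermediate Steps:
o = -1/15 (o = 1/(-15) = -1/15 ≈ -0.066667)
x(W, E) = E + E**2 + W**2 (x(W, E) = (W**2 + E**2) + E = (E**2 + W**2) + E = E + E**2 + W**2)
(5 + x(-19, o))*((10 + 2)**2 - 33) = (5 + (-1/15 + (-1/15)**2 + (-19)**2))*((10 + 2)**2 - 33) = (5 + (-1/15 + 1/225 + 361))*(12**2 - 33) = (5 + 81211/225)*(144 - 33) = (82336/225)*111 = 3046432/75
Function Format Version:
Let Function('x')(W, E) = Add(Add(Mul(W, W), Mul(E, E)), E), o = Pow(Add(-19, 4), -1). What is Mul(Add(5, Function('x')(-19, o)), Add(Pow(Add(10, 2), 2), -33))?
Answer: Rational(3046432, 75) ≈ 40619.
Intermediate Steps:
o = Rational(-1, 15) (o = Pow(-15, -1) = Rational(-1, 15) ≈ -0.066667)
Function('x')(W, E) = Add(E, Pow(E, 2), Pow(W, 2)) (Function('x')(W, E) = Add(Add(Pow(W, 2), Pow(E, 2)), E) = Add(Add(Pow(E, 2), Pow(W, 2)), E) = Add(E, Pow(E, 2), Pow(W, 2)))
Mul(Add(5, Function('x')(-19, o)), Add(Pow(Add(10, 2), 2), -33)) = Mul(Add(5, Add(Rational(-1, 15), Pow(Rational(-1, 15), 2), Pow(-19, 2))), Add(Pow(Add(10, 2), 2), -33)) = Mul(Add(5, Add(Rational(-1, 15), Rational(1, 225), 361)), Add(Pow(12, 2), -33)) = Mul(Add(5, Rational(81211, 225)), Add(144, -33)) = Mul(Rational(82336, 225), 111) = Rational(3046432, 75)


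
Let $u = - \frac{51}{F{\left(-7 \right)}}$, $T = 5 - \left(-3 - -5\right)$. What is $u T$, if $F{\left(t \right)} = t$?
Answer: $\frac{153}{7} \approx 21.857$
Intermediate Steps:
$T = 3$ ($T = 5 - \left(-3 + 5\right) = 5 - 2 = 3$)
$u = \frac{51}{7}$ ($u = - \frac{51}{-7} = \left(-51\right) \left(- \frac{1}{7}\right) = \frac{51}{7} \approx 7.2857$)
$u T = \frac{51}{7} \cdot 3 = \frac{153}{7}$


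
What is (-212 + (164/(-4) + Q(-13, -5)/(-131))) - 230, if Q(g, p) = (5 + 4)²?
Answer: -63354/131 ≈ -483.62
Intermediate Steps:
Q(g, p) = 81 (Q(g, p) = 9² = 81)
(-212 + (164/(-4) + Q(-13, -5)/(-131))) - 230 = (-212 + (164/(-4) + 81/(-131))) - 230 = (-212 + (164*(-¼) + 81*(-1/131))) - 230 = (-212 + (-41 - 81/131)) - 230 = (-212 - 5452/131) - 230 = -33224/131 - 230 = -63354/131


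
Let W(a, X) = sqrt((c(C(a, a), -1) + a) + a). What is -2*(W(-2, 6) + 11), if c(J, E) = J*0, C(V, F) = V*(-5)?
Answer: -22 - 4*I ≈ -22.0 - 4.0*I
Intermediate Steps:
C(V, F) = -5*V
c(J, E) = 0
W(a, X) = sqrt(2)*sqrt(a) (W(a, X) = sqrt((0 + a) + a) = sqrt(a + a) = sqrt(2*a) = sqrt(2)*sqrt(a))
-2*(W(-2, 6) + 11) = -2*(sqrt(2)*sqrt(-2) + 11) = -2*(sqrt(2)*(I*sqrt(2)) + 11) = -2*(2*I + 11) = -2*(11 + 2*I) = -22 - 4*I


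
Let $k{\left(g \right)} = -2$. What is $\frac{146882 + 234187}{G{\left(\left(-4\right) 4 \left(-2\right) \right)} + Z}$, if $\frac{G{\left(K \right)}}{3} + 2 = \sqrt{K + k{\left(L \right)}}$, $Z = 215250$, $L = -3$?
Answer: $\frac{1518941034}{857962579} - \frac{42341 \sqrt{30}}{1715925158} \approx 1.7703$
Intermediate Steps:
$G{\left(K \right)} = -6 + 3 \sqrt{-2 + K}$ ($G{\left(K \right)} = -6 + 3 \sqrt{K - 2} = -6 + 3 \sqrt{-2 + K}$)
$\frac{146882 + 234187}{G{\left(\left(-4\right) 4 \left(-2\right) \right)} + Z} = \frac{146882 + 234187}{\left(-6 + 3 \sqrt{-2 + \left(-4\right) 4 \left(-2\right)}\right) + 215250} = \frac{381069}{\left(-6 + 3 \sqrt{-2 - -32}\right) + 215250} = \frac{381069}{\left(-6 + 3 \sqrt{-2 + 32}\right) + 215250} = \frac{381069}{\left(-6 + 3 \sqrt{30}\right) + 215250} = \frac{381069}{215244 + 3 \sqrt{30}}$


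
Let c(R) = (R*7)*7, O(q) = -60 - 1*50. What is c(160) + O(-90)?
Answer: 7730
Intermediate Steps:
O(q) = -110 (O(q) = -60 - 50 = -110)
c(R) = 49*R (c(R) = (7*R)*7 = 49*R)
c(160) + O(-90) = 49*160 - 110 = 7840 - 110 = 7730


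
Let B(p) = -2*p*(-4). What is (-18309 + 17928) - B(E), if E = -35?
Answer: -101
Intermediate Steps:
B(p) = 8*p
(-18309 + 17928) - B(E) = (-18309 + 17928) - 8*(-35) = -381 - 1*(-280) = -381 + 280 = -101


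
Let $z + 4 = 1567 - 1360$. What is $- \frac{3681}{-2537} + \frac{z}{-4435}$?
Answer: $\frac{15810224}{11251595} \approx 1.4052$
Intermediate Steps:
$z = 203$ ($z = -4 + \left(1567 - 1360\right) = -4 + 207 = 203$)
$- \frac{3681}{-2537} + \frac{z}{-4435} = - \frac{3681}{-2537} + \frac{203}{-4435} = \left(-3681\right) \left(- \frac{1}{2537}\right) + 203 \left(- \frac{1}{4435}\right) = \frac{3681}{2537} - \frac{203}{4435} = \frac{15810224}{11251595}$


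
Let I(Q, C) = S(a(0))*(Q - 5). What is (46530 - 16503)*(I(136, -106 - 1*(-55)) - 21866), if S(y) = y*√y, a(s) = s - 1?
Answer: -656570382 - 3933537*I ≈ -6.5657e+8 - 3.9335e+6*I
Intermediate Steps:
a(s) = -1 + s
S(y) = y^(3/2)
I(Q, C) = -I*(-5 + Q) (I(Q, C) = (-1 + 0)^(3/2)*(Q - 5) = (-1)^(3/2)*(-5 + Q) = (-I)*(-5 + Q) = -I*(-5 + Q))
(46530 - 16503)*(I(136, -106 - 1*(-55)) - 21866) = (46530 - 16503)*(I*(5 - 1*136) - 21866) = 30027*(I*(5 - 136) - 21866) = 30027*(I*(-131) - 21866) = 30027*(-131*I - 21866) = 30027*(-21866 - 131*I) = -656570382 - 3933537*I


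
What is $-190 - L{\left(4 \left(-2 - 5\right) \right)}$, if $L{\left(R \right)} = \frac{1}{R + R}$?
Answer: $- \frac{10639}{56} \approx -189.98$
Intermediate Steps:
$L{\left(R \right)} = \frac{1}{2 R}$
$-190 - L{\left(4 \left(-2 - 5\right) \right)} = -190 - \frac{1}{2 \cdot 4 \left(-2 - 5\right)} = -190 - \frac{1}{2 \cdot 4 \left(-7\right)} = -190 - \frac{1}{2 \left(-28\right)} = -190 - \frac{1}{2} \left(- \frac{1}{28}\right) = -190 - - \frac{1}{56} = -190 + \frac{1}{56} = - \frac{10639}{56}$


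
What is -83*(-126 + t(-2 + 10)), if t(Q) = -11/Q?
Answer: 84577/8 ≈ 10572.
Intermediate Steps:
-83*(-126 + t(-2 + 10)) = -83*(-126 - 11/(-2 + 10)) = -83*(-126 - 11/8) = -83*(-1019/8) = 84577/8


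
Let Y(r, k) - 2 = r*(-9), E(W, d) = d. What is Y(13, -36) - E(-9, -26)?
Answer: -89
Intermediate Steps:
Y(r, k) = 2 - 9*r (Y(r, k) = 2 + r*(-9) = 2 - 9*r)
Y(13, -36) - E(-9, -26) = (2 - 9*13) - 1*(-26) = (2 - 117) + 26 = -115 + 26 = -89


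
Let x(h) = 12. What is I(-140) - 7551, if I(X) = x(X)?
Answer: -7539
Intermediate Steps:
I(X) = 12
I(-140) - 7551 = 12 - 7551 = -7539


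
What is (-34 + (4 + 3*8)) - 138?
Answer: -144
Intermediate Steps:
(-34 + (4 + 3*8)) - 138 = (-34 + (4 + 24)) - 138 = (-34 + 28) - 138 = -6 - 138 = -144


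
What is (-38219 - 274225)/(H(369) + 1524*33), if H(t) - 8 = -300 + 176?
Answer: -78111/12544 ≈ -6.2270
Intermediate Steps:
H(t) = -116 (H(t) = 8 + (-300 + 176) = 8 - 124 = -116)
(-38219 - 274225)/(H(369) + 1524*33) = (-38219 - 274225)/(-116 + 1524*33) = -312444/(-116 + 50292) = -312444/50176 = -312444*1/50176 = -78111/12544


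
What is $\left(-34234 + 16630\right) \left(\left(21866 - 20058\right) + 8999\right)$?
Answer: $-190246428$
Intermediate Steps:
$\left(-34234 + 16630\right) \left(\left(21866 - 20058\right) + 8999\right) = - 17604 \left(\left(21866 - 20058\right) + 8999\right) = - 17604 \left(1808 + 8999\right) = \left(-17604\right) 10807 = -190246428$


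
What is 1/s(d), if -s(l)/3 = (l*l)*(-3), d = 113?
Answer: 1/114921 ≈ 8.7016e-6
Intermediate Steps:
s(l) = 9*l² (s(l) = -3*l*l*(-3) = -3*l²*(-3) = -(-9)*l² = 9*l²)
1/s(d) = 1/(9*113²) = 1/(9*12769) = 1/114921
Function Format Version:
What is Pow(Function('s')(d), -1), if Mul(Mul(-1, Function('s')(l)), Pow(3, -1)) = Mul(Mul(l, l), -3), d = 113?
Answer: Rational(1, 114921) ≈ 8.7016e-6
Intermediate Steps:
Function('s')(l) = Mul(9, Pow(l, 2)) (Function('s')(l) = Mul(-3, Mul(Mul(l, l), -3)) = Mul(-3, Mul(Pow(l, 2), -3)) = Mul(-3, Mul(-3, Pow(l, 2))) = Mul(9, Pow(l, 2)))
Pow(Function('s')(d), -1) = Pow(Mul(9, Pow(113, 2)), -1) = Pow(Mul(9, 12769), -1) = Pow(114921, -1) = Rational(1, 114921)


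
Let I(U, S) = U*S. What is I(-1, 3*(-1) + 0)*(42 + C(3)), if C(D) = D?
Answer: 135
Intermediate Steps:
I(U, S) = S*U
I(-1, 3*(-1) + 0)*(42 + C(3)) = ((3*(-1) + 0)*(-1))*(42 + 3) = ((-3 + 0)*(-1))*45 = -3*(-1)*45 = 3*45 = 135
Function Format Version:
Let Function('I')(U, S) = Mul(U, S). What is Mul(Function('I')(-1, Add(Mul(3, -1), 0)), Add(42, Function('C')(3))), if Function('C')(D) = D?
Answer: 135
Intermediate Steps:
Function('I')(U, S) = Mul(S, U)
Mul(Function('I')(-1, Add(Mul(3, -1), 0)), Add(42, Function('C')(3))) = Mul(Mul(Add(Mul(3, -1), 0), -1), Add(42, 3)) = Mul(Mul(Add(-3, 0), -1), 45) = Mul(Mul(-3, -1), 45) = Mul(3, 45) = 135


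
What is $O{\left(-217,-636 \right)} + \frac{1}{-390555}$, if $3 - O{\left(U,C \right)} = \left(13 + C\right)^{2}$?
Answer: $- \frac{151584549931}{390555} \approx -3.8813 \cdot 10^{5}$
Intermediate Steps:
$O{\left(U,C \right)} = 3 - \left(13 + C\right)^{2}$
$O{\left(-217,-636 \right)} + \frac{1}{-390555} = \left(3 - \left(13 - 636\right)^{2}\right) + \frac{1}{-390555} = \left(3 - \left(-623\right)^{2}\right) - \frac{1}{390555} = \left(3 - 388129\right) - \frac{1}{390555} = -388126 - \frac{1}{390555} = - \frac{151584549931}{390555}$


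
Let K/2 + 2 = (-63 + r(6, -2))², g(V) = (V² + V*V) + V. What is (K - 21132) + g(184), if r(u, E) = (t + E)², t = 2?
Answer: 54698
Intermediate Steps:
g(V) = V + 2*V² (g(V) = (V² + V²) + V = 2*V² + V = V + 2*V²)
r(u, E) = (2 + E)²
K = 7934 (K = -4 + 2*(-63 + (2 - 2)²)² = -4 + 2*(-63 + 0²)² = -4 + 2*(-63 + 0)² = -4 + 2*(-63)² = -4 + 2*3969 = -4 + 7938 = 7934)
(K - 21132) + g(184) = (7934 - 21132) + 184*(1 + 2*184) = -13198 + 184*(1 + 368) = -13198 + 184*369 = -13198 + 67896 = 54698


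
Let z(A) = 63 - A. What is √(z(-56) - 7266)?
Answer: I*√7147 ≈ 84.54*I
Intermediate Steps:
√(z(-56) - 7266) = √((63 - 1*(-56)) - 7266) = √((63 + 56) - 7266) = √(119 - 7266) = √(-7147) = I*√7147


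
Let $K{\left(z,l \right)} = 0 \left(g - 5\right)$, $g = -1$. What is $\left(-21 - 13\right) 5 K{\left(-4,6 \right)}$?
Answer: $0$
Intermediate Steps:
$K{\left(z,l \right)} = 0$ ($K{\left(z,l \right)} = 0 \left(-1 - 5\right) = 0 \left(-6\right) = 0$)
$\left(-21 - 13\right) 5 K{\left(-4,6 \right)} = \left(-21 - 13\right) 5 \cdot 0 = \left(-34\right) 5 \cdot 0 = \left(-170\right) 0 = 0$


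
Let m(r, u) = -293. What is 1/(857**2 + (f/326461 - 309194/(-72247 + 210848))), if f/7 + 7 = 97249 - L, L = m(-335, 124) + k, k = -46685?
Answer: 1459607131/1072008255287145 ≈ 1.3616e-6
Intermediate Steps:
L = -46978 (L = -293 - 46685 = -46978)
f = 1009540 (f = -49 + 7*(97249 - 1*(-46978)) = -49 + 7*(97249 + 46978) = -49 + 7*144227 = -49 + 1009589 = 1009540)
1/(857**2 + (f/326461 - 309194/(-72247 + 210848))) = 1/(857**2 + (1009540/326461 - 309194/(-72247 + 210848))) = 1/(734449 + (1009540*(1/326461) - 309194/138601)) = 1/(734449 + (1009540/326461 - 309194*1/138601)) = 1/(734449 + (1009540/326461 - 9974/4471)) = 1/(734449 + 1257531326/1459607131) = 1/(1072008255287145/1459607131) = 1459607131/1072008255287145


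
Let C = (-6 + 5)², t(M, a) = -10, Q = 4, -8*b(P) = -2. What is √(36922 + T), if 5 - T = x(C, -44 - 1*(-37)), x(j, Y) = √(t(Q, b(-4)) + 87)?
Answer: √(36927 - √77) ≈ 192.14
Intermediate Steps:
b(P) = ¼ (b(P) = -⅛*(-2) = ¼)
C = 1 (C = (-1)² = 1)
x(j, Y) = √77 (x(j, Y) = √(-10 + 87) = √77)
T = 5 - √77 ≈ -3.7750
√(36922 + T) = √(36922 + (5 - √77)) = √(36927 - √77)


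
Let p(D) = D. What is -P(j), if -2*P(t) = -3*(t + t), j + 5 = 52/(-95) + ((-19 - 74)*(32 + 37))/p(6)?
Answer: 612777/190 ≈ 3225.1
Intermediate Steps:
j = -204259/190 (j = -5 + (52/(-95) + ((-19 - 74)*(32 + 37))/6) = -5 + (52*(-1/95) - 93*69*(⅙)) = -5 + (-52/95 - 6417*⅙) = -5 + (-52/95 - 2139/2) = -5 - 203309/190 = -204259/190 ≈ -1075.0)
P(t) = 3*t (P(t) = -(-1)*3*(t + t)/2 = -(-1)*3*(2*t)/2 = -(-1)*6*t/2 = -(-3)*t = 3*t)
-P(j) = -3*(-204259)/190 = -1*(-612777/190) = 612777/190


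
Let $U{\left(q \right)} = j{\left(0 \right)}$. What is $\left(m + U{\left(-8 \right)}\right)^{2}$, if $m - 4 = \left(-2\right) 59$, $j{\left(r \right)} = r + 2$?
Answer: $12544$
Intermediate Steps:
$j{\left(r \right)} = 2 + r$
$m = -114$ ($m = 4 - 118 = -114$)
$U{\left(q \right)} = 2$ ($U{\left(q \right)} = 2 + 0 = 2$)
$\left(m + U{\left(-8 \right)}\right)^{2} = \left(-114 + 2\right)^{2} = \left(-112\right)^{2} = 12544$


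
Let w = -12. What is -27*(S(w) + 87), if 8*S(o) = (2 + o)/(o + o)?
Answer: -75213/32 ≈ -2350.4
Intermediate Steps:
S(o) = (2 + o)/(16*o) (S(o) = ((2 + o)/(o + o))/8 = ((2 + o)/((2*o)))/8 = ((2 + o)*(1/(2*o)))/8 = ((2 + o)/(2*o))/8 = (2 + o)/(16*o))
-27*(S(w) + 87) = -27*((1/16)*(2 - 12)/(-12) + 87) = -27*((1/16)*(-1/12)*(-10) + 87) = -27*(5/96 + 87) = -27*8357/96 = -75213/32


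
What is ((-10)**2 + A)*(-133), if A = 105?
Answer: -27265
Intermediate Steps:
((-10)**2 + A)*(-133) = ((-10)**2 + 105)*(-133) = (100 + 105)*(-133) = 205*(-133) = -27265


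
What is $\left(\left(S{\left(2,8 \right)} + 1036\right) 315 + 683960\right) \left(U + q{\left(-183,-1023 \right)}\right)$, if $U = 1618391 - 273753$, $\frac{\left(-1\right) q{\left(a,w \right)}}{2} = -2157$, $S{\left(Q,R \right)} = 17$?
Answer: $1370069843560$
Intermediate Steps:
$q{\left(a,w \right)} = 4314$ ($q{\left(a,w \right)} = \left(-2\right) \left(-2157\right) = 4314$)
$U = 1344638$
$\left(\left(S{\left(2,8 \right)} + 1036\right) 315 + 683960\right) \left(U + q{\left(-183,-1023 \right)}\right) = \left(\left(17 + 1036\right) 315 + 683960\right) \left(1344638 + 4314\right) = \left(1053 \cdot 315 + 683960\right) 1348952 = \left(331695 + 683960\right) 1348952 = 1015655 \cdot 1348952 = 1370069843560$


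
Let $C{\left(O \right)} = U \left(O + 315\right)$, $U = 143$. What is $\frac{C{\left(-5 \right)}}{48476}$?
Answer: $\frac{22165}{24238} \approx 0.91447$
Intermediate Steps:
$C{\left(O \right)} = 45045 + 143 O$ ($C{\left(O \right)} = 143 \left(O + 315\right) = 143 \left(315 + O\right) = 45045 + 143 O$)
$\frac{C{\left(-5 \right)}}{48476} = \frac{45045 + 143 \left(-5\right)}{48476} = \left(45045 - 715\right) \frac{1}{48476} = 44330 \cdot \frac{1}{48476} = \frac{22165}{24238}$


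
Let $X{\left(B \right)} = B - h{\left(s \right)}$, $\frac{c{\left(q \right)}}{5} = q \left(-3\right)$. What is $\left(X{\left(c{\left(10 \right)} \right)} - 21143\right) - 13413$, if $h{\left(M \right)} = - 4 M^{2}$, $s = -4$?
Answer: $-34642$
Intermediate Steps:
$c{\left(q \right)} = - 15 q$ ($c{\left(q \right)} = 5 q \left(-3\right) = 5 \left(- 3 q\right) = - 15 q$)
$X{\left(B \right)} = 64 + B$ ($X{\left(B \right)} = B - - 4 \left(-4\right)^{2} = B - \left(-4\right) 16 = B - -64 = B + 64 = 64 + B$)
$\left(X{\left(c{\left(10 \right)} \right)} - 21143\right) - 13413 = \left(\left(64 - 150\right) - 21143\right) - 13413 = \left(-86 - 21143\right) - 13413 = -21229 - 13413 = -34642$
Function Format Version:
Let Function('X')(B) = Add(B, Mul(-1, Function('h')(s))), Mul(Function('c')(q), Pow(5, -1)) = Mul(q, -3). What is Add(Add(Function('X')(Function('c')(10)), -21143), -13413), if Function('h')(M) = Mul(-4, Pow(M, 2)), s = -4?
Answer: -34642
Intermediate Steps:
Function('c')(q) = Mul(-15, q) (Function('c')(q) = Mul(5, Mul(q, -3)) = Mul(5, Mul(-3, q)) = Mul(-15, q))
Function('X')(B) = Add(64, B) (Function('X')(B) = Add(B, Mul(-1, Mul(-4, Pow(-4, 2)))) = Add(B, Mul(-1, Mul(-4, 16))) = Add(B, Mul(-1, -64)) = Add(B, 64) = Add(64, B))
Add(Add(Function('X')(Function('c')(10)), -21143), -13413) = Add(Add(Add(64, Mul(-15, 10)), -21143), -13413) = Add(Add(Add(64, -150), -21143), -13413) = Add(Add(-86, -21143), -13413) = Add(-21229, -13413) = -34642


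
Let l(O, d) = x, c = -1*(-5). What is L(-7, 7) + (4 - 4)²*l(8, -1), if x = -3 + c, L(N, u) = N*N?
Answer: 49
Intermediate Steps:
L(N, u) = N²
c = 5
x = 2 (x = -3 + 5 = 2)
l(O, d) = 2
L(-7, 7) + (4 - 4)²*l(8, -1) = (-7)² + (4 - 4)²*2 = 49 + 0²*2 = 49 + 0*2 = 49 + 0 = 49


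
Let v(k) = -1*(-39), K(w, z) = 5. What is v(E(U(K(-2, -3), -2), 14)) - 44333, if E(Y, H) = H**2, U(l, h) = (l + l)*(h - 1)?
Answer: -44294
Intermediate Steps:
U(l, h) = 2*l*(-1 + h) (U(l, h) = (2*l)*(-1 + h) = 2*l*(-1 + h))
v(k) = 39
v(E(U(K(-2, -3), -2), 14)) - 44333 = 39 - 44333 = -44294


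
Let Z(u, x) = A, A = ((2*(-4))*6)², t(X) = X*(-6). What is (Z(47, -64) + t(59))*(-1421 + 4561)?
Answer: 6123000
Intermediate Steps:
t(X) = -6*X
A = 2304 (A = (-8*6)² = (-48)² = 2304)
Z(u, x) = 2304
(Z(47, -64) + t(59))*(-1421 + 4561) = (2304 - 6*59)*(-1421 + 4561) = (2304 - 354)*3140 = 1950*3140 = 6123000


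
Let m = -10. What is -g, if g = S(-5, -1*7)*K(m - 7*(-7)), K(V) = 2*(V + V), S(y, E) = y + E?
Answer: 1872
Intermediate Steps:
S(y, E) = E + y
K(V) = 4*V (K(V) = 2*(2*V) = 4*V)
g = -1872 (g = (-1*7 - 5)*(4*(-10 - 7*(-7))) = (-7 - 5)*(4*(-10 + 49)) = -48*39 = -12*156 = -1872)
-g = -1*(-1872) = 1872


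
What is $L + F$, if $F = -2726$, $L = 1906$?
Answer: $-820$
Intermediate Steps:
$L + F = 1906 - 2726 = -820$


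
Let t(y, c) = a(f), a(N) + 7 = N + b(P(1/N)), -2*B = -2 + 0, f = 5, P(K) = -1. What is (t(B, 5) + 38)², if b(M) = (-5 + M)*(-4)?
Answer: 3600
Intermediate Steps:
b(M) = 20 - 4*M
B = 1 (B = -(-2 + 0)/2 = -½*(-2) = 1)
a(N) = 17 + N (a(N) = -7 + (N + (20 - 4*(-1))) = -7 + (N + (20 + 4)) = -7 + (N + 24) = -7 + (24 + N) = 17 + N)
t(y, c) = 22 (t(y, c) = 17 + 5 = 22)
(t(B, 5) + 38)² = (22 + 38)² = 60² = 3600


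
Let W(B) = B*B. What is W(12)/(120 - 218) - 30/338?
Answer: -12903/8281 ≈ -1.5581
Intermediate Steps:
W(B) = B**2
W(12)/(120 - 218) - 30/338 = 12**2/(120 - 218) - 30/338 = 144/(-98) - 30*1/338 = 144*(-1/98) - 15/169 = -72/49 - 15/169 = -12903/8281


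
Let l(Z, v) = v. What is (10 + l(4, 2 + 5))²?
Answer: 289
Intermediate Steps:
(10 + l(4, 2 + 5))² = (10 + (2 + 5))² = (10 + 7)² = 17² = 289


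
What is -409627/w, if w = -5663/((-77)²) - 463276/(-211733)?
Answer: -73461625891577/221102775 ≈ -3.3225e+5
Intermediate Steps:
w = 221102775/179337851 (w = -5663/5929 - 463276*(-1/211733) = -5663*1/5929 + 463276/211733 = -809/847 + 463276/211733 = 221102775/179337851 ≈ 1.2329)
-409627/w = -409627/221102775/179337851 = -409627*179337851/221102775 = -73461625891577/221102775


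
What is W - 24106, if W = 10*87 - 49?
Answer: -23285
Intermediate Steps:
W = 821 (W = 870 - 49 = 821)
W - 24106 = 821 - 24106 = -23285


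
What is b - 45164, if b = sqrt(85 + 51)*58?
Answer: -45164 + 116*sqrt(34) ≈ -44488.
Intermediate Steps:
b = 116*sqrt(34) (b = sqrt(136)*58 = (2*sqrt(34))*58 = 116*sqrt(34) ≈ 676.39)
b - 45164 = 116*sqrt(34) - 45164 = -45164 + 116*sqrt(34)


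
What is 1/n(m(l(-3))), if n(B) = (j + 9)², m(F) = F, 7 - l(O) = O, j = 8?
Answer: 1/289 ≈ 0.0034602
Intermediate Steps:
l(O) = 7 - O
n(B) = 289 (n(B) = (8 + 9)² = 17² = 289)
1/n(m(l(-3))) = 1/289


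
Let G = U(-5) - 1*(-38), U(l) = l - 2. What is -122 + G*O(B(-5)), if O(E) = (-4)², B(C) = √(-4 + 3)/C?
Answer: 374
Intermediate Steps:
B(C) = I/C (B(C) = √(-1)/C = I/C)
U(l) = -2 + l
O(E) = 16
G = 31 (G = (-2 - 5) - 1*(-38) = -7 + 38 = 31)
-122 + G*O(B(-5)) = -122 + 31*16 = -122 + 496 = 374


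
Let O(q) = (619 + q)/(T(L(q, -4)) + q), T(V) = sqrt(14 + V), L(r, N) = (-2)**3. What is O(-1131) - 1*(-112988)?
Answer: 48176581404/426385 + 512*sqrt(6)/1279155 ≈ 1.1299e+5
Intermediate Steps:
L(r, N) = -8
O(q) = (619 + q)/(q + sqrt(6)) (O(q) = (619 + q)/(sqrt(14 - 8) + q) = (619 + q)/(sqrt(6) + q) = (619 + q)/(q + sqrt(6)))
O(-1131) - 1*(-112988) = (619 - 1131)/(-1131 + sqrt(6)) - 1*(-112988) = -512/(-1131 + sqrt(6)) + 112988 = 112988 - 512/(-1131 + sqrt(6))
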